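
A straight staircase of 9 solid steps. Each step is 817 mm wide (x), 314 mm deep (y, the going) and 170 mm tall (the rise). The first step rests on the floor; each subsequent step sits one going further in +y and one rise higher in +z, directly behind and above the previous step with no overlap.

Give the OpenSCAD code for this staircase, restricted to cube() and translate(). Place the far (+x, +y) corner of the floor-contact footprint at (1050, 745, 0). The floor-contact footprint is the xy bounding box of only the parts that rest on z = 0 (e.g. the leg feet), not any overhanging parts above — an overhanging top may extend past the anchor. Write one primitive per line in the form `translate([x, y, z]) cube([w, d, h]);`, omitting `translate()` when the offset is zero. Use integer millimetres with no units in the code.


translate([233, 431, 0]) cube([817, 314, 170]);
translate([233, 745, 170]) cube([817, 314, 170]);
translate([233, 1059, 340]) cube([817, 314, 170]);
translate([233, 1373, 510]) cube([817, 314, 170]);
translate([233, 1687, 680]) cube([817, 314, 170]);
translate([233, 2001, 850]) cube([817, 314, 170]);
translate([233, 2315, 1020]) cube([817, 314, 170]);
translate([233, 2629, 1190]) cube([817, 314, 170]);
translate([233, 2943, 1360]) cube([817, 314, 170]);


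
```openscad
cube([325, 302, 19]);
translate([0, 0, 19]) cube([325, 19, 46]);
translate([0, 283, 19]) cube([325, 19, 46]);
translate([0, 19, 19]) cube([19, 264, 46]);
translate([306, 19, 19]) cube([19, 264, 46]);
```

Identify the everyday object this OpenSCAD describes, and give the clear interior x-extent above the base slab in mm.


An open box. The internal width is 287 mm.

A 325×302 base slab with four walls standing on it — an open box. The base is 325 mm wide and the walls are 19 mm thick, so the internal width is 325 − 2 × 19 = 287 mm.


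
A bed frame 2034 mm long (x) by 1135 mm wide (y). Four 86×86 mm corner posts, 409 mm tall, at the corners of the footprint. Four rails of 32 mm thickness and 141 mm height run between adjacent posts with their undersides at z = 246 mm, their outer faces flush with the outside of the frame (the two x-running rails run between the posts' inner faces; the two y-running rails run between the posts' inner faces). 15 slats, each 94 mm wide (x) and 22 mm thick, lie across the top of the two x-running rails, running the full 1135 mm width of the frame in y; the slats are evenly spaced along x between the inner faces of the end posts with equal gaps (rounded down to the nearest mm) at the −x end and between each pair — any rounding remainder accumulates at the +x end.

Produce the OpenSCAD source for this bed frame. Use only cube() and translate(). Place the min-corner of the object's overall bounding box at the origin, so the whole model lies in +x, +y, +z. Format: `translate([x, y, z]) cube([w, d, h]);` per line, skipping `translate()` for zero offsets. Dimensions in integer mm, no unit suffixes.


cube([86, 86, 409]);
translate([0, 1049, 0]) cube([86, 86, 409]);
translate([1948, 0, 0]) cube([86, 86, 409]);
translate([1948, 1049, 0]) cube([86, 86, 409]);
translate([86, 0, 246]) cube([1862, 32, 141]);
translate([86, 1103, 246]) cube([1862, 32, 141]);
translate([0, 86, 246]) cube([32, 963, 141]);
translate([2002, 86, 246]) cube([32, 963, 141]);
translate([114, 0, 387]) cube([94, 1135, 22]);
translate([236, 0, 387]) cube([94, 1135, 22]);
translate([358, 0, 387]) cube([94, 1135, 22]);
translate([480, 0, 387]) cube([94, 1135, 22]);
translate([602, 0, 387]) cube([94, 1135, 22]);
translate([724, 0, 387]) cube([94, 1135, 22]);
translate([846, 0, 387]) cube([94, 1135, 22]);
translate([968, 0, 387]) cube([94, 1135, 22]);
translate([1090, 0, 387]) cube([94, 1135, 22]);
translate([1212, 0, 387]) cube([94, 1135, 22]);
translate([1334, 0, 387]) cube([94, 1135, 22]);
translate([1456, 0, 387]) cube([94, 1135, 22]);
translate([1578, 0, 387]) cube([94, 1135, 22]);
translate([1700, 0, 387]) cube([94, 1135, 22]);
translate([1822, 0, 387]) cube([94, 1135, 22]);


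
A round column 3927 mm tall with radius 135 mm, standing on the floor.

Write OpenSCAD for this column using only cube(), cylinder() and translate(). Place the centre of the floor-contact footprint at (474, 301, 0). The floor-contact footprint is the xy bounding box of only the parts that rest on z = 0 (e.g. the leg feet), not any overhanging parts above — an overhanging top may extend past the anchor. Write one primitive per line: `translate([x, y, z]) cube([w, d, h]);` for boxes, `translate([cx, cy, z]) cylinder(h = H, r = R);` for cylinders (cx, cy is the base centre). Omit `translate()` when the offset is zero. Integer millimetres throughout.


translate([474, 301, 0]) cylinder(h = 3927, r = 135);


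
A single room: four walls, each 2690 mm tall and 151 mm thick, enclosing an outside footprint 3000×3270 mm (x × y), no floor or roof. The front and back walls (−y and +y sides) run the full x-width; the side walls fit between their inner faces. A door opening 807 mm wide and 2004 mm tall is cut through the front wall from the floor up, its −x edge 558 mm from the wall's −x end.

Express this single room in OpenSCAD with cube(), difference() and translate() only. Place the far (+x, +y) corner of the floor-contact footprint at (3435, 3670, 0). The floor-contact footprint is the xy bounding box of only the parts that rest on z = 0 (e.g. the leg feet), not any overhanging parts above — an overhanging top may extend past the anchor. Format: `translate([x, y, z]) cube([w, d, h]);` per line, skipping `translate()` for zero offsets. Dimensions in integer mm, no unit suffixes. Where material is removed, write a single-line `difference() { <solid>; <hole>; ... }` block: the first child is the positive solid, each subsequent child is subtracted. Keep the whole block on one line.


difference() { translate([435, 400, 0]) cube([3000, 151, 2690]); translate([993, 400, 0]) cube([807, 151, 2004]); }
translate([435, 3519, 0]) cube([3000, 151, 2690]);
translate([435, 551, 0]) cube([151, 2968, 2690]);
translate([3284, 551, 0]) cube([151, 2968, 2690]);


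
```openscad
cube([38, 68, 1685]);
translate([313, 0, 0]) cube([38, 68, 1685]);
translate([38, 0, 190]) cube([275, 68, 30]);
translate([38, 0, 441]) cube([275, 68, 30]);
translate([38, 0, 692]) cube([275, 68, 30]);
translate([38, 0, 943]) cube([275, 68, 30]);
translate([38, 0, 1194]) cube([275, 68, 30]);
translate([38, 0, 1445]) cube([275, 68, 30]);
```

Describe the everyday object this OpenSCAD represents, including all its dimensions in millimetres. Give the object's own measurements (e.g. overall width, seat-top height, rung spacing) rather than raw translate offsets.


A straight ladder. Two 38×68 mm vertical rails, 1685 mm tall, stand 351 mm apart (outside-to-outside) with their front faces coplanar on the −y side. 6 rungs, each 68 mm deep and 30 mm tall, span between the inner faces of the rails, front faces flush with the rails. The lowest rung's underside is at z = 190 mm and rungs are spaced 251 mm apart (underside to underside).


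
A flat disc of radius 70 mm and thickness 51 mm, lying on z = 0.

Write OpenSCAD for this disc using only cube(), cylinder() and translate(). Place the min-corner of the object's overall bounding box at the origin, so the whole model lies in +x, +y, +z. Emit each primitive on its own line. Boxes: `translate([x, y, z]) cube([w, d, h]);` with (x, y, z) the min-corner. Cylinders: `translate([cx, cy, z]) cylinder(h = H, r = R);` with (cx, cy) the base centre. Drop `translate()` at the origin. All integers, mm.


translate([70, 70, 0]) cylinder(h = 51, r = 70);


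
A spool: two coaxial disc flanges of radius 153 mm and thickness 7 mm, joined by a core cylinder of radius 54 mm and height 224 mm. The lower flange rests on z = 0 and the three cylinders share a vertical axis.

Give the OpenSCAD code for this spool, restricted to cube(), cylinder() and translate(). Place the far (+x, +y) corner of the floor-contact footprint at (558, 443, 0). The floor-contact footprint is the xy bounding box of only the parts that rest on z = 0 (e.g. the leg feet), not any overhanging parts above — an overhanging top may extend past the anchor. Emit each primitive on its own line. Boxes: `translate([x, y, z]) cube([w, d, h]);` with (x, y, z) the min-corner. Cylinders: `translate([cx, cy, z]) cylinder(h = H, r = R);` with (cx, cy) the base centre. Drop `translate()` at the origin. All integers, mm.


translate([405, 290, 0]) cylinder(h = 7, r = 153);
translate([405, 290, 7]) cylinder(h = 224, r = 54);
translate([405, 290, 231]) cylinder(h = 7, r = 153);


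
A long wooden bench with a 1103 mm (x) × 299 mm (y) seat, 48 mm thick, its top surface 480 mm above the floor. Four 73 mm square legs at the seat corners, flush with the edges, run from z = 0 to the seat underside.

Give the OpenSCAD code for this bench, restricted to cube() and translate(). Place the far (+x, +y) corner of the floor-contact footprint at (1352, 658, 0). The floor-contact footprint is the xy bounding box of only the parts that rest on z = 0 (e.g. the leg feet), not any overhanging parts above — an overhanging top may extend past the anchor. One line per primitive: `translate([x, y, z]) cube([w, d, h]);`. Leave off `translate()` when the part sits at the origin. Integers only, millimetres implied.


translate([249, 359, 432]) cube([1103, 299, 48]);
translate([249, 359, 0]) cube([73, 73, 432]);
translate([249, 585, 0]) cube([73, 73, 432]);
translate([1279, 359, 0]) cube([73, 73, 432]);
translate([1279, 585, 0]) cube([73, 73, 432]);


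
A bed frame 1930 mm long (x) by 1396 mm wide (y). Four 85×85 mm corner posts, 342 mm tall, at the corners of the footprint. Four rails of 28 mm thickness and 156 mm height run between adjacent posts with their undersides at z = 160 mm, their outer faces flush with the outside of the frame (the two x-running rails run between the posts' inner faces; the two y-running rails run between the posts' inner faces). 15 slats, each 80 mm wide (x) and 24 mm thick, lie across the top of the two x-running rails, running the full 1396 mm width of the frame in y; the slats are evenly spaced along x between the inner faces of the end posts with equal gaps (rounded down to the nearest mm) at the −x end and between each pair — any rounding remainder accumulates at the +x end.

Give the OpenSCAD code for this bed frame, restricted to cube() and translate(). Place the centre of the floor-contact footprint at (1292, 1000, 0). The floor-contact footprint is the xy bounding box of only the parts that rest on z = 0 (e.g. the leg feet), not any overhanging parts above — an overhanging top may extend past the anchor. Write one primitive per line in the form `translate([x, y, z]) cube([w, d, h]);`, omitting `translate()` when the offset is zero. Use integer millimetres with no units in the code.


// slat z = rail_z + rail_h = 160 + 156 = 316
// slat gap = ⌊(1760 − 15·80) / 16⌋ = 35
translate([327, 302, 0]) cube([85, 85, 342]);
translate([327, 1613, 0]) cube([85, 85, 342]);
translate([2172, 302, 0]) cube([85, 85, 342]);
translate([2172, 1613, 0]) cube([85, 85, 342]);
translate([412, 302, 160]) cube([1760, 28, 156]);
translate([412, 1670, 160]) cube([1760, 28, 156]);
translate([327, 387, 160]) cube([28, 1226, 156]);
translate([2229, 387, 160]) cube([28, 1226, 156]);
translate([447, 302, 316]) cube([80, 1396, 24]);
translate([562, 302, 316]) cube([80, 1396, 24]);
translate([677, 302, 316]) cube([80, 1396, 24]);
translate([792, 302, 316]) cube([80, 1396, 24]);
translate([907, 302, 316]) cube([80, 1396, 24]);
translate([1022, 302, 316]) cube([80, 1396, 24]);
translate([1137, 302, 316]) cube([80, 1396, 24]);
translate([1252, 302, 316]) cube([80, 1396, 24]);
translate([1367, 302, 316]) cube([80, 1396, 24]);
translate([1482, 302, 316]) cube([80, 1396, 24]);
translate([1597, 302, 316]) cube([80, 1396, 24]);
translate([1712, 302, 316]) cube([80, 1396, 24]);
translate([1827, 302, 316]) cube([80, 1396, 24]);
translate([1942, 302, 316]) cube([80, 1396, 24]);
translate([2057, 302, 316]) cube([80, 1396, 24]);


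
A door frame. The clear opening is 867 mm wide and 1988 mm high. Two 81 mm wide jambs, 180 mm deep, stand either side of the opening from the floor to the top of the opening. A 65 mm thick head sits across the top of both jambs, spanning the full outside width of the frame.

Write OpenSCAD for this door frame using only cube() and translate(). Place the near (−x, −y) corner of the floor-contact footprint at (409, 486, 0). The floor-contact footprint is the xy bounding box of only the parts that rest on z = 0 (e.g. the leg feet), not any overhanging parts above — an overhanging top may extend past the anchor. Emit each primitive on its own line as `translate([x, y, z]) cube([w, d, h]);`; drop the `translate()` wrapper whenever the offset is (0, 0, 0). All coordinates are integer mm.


translate([409, 486, 0]) cube([81, 180, 1988]);
translate([1357, 486, 0]) cube([81, 180, 1988]);
translate([409, 486, 1988]) cube([1029, 180, 65]);


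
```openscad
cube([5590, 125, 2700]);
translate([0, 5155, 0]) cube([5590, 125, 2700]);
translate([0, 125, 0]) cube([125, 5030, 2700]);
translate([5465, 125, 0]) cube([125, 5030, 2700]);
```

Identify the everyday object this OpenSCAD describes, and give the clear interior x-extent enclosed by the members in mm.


A house (or room) frame. The interior width is 5340 mm.

Four 2700 mm walls enclosing a rectangle with no floor or roof — a room or house frame. Outside width is 5590 mm and wall thickness is 125 mm, so the interior width is 5590 − 2 × 125 = 5340 mm.


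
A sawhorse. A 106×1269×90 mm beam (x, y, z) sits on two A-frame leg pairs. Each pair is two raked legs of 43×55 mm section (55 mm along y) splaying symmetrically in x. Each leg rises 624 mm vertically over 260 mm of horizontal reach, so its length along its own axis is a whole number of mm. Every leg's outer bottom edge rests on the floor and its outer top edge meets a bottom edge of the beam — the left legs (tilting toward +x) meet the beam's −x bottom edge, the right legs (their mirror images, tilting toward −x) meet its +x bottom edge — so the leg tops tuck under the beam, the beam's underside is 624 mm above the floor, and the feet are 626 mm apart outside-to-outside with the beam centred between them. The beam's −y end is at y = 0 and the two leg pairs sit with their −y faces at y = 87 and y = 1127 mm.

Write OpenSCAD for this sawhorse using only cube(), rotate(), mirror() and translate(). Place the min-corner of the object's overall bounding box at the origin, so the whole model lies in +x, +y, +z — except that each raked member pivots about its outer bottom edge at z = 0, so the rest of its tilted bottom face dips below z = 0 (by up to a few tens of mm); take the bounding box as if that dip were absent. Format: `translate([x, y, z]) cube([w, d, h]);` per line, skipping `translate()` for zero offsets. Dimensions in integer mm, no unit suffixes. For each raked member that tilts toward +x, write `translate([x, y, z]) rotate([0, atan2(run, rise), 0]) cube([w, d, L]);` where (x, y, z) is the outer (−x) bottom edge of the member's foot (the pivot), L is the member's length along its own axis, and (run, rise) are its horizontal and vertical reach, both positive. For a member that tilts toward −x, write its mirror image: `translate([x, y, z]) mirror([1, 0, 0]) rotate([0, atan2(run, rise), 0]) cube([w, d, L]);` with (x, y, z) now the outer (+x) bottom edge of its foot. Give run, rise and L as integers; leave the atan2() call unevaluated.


translate([260, 0, 624]) cube([106, 1269, 90]);
translate([0, 87, 0]) rotate([0, atan2(260, 624), 0]) cube([43, 55, 676]);
translate([626, 87, 0]) mirror([1, 0, 0]) rotate([0, atan2(260, 624), 0]) cube([43, 55, 676]);
translate([0, 1127, 0]) rotate([0, atan2(260, 624), 0]) cube([43, 55, 676]);
translate([626, 1127, 0]) mirror([1, 0, 0]) rotate([0, atan2(260, 624), 0]) cube([43, 55, 676]);


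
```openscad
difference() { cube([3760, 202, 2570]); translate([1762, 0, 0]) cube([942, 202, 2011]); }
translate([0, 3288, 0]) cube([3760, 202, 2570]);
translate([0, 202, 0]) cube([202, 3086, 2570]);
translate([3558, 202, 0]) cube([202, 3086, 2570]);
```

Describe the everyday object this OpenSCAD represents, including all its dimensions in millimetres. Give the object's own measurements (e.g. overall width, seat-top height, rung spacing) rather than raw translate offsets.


A single room: four walls, each 2570 mm tall and 202 mm thick, enclosing an outside footprint 3760×3490 mm (x × y), no floor or roof. The front and back walls (−y and +y sides) run the full x-width; the side walls fit between their inner faces. A door opening 942 mm wide and 2011 mm tall is cut through the front wall from the floor up, its −x edge 1762 mm from the wall's −x end.


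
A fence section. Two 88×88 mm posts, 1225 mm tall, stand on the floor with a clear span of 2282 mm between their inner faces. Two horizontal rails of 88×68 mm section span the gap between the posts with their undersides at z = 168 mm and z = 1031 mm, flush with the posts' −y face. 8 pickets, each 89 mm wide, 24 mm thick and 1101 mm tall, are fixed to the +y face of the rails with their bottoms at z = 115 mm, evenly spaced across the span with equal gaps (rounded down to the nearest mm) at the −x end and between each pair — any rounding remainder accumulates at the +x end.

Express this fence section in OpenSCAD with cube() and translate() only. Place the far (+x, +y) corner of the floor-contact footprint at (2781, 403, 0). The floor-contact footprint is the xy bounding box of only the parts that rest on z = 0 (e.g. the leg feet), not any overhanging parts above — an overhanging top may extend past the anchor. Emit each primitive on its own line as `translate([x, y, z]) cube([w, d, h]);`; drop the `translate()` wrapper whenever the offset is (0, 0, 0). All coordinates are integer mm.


translate([323, 315, 0]) cube([88, 88, 1225]);
translate([2693, 315, 0]) cube([88, 88, 1225]);
translate([411, 315, 168]) cube([2282, 88, 68]);
translate([411, 315, 1031]) cube([2282, 88, 68]);
translate([585, 403, 115]) cube([89, 24, 1101]);
translate([848, 403, 115]) cube([89, 24, 1101]);
translate([1111, 403, 115]) cube([89, 24, 1101]);
translate([1374, 403, 115]) cube([89, 24, 1101]);
translate([1637, 403, 115]) cube([89, 24, 1101]);
translate([1900, 403, 115]) cube([89, 24, 1101]);
translate([2163, 403, 115]) cube([89, 24, 1101]);
translate([2426, 403, 115]) cube([89, 24, 1101]);


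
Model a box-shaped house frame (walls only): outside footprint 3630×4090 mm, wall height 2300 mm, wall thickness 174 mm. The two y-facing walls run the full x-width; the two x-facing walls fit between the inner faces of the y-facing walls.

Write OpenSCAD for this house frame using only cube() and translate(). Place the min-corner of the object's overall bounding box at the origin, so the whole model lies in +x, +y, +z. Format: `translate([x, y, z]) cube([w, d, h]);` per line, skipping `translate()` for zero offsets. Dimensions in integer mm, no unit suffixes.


cube([3630, 174, 2300]);
translate([0, 3916, 0]) cube([3630, 174, 2300]);
translate([0, 174, 0]) cube([174, 3742, 2300]);
translate([3456, 174, 0]) cube([174, 3742, 2300]);


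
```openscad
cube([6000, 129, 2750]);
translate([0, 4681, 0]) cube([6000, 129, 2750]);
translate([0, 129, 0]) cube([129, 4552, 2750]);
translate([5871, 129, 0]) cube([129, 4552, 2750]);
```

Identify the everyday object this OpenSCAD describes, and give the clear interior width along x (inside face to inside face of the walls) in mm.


A house (or room) frame. The interior width is 5742 mm.

Four 2750 mm walls enclosing a rectangle with no floor or roof — a room or house frame. Outside width is 6000 mm and wall thickness is 129 mm, so the interior width is 6000 − 2 × 129 = 5742 mm.


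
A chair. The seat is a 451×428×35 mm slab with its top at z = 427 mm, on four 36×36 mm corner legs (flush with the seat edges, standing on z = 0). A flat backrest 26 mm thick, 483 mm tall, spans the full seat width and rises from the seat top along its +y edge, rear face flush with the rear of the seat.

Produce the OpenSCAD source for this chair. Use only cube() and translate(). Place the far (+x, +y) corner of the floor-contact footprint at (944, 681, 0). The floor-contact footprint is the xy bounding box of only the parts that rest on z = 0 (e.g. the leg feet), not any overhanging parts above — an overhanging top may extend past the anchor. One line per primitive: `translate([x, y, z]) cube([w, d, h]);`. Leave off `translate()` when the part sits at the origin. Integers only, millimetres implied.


// leg_h = 427 - 35 = 392
translate([493, 253, 392]) cube([451, 428, 35]);
translate([493, 253, 0]) cube([36, 36, 392]);
translate([908, 253, 0]) cube([36, 36, 392]);
translate([493, 645, 0]) cube([36, 36, 392]);
translate([908, 645, 0]) cube([36, 36, 392]);
translate([493, 655, 427]) cube([451, 26, 483]);


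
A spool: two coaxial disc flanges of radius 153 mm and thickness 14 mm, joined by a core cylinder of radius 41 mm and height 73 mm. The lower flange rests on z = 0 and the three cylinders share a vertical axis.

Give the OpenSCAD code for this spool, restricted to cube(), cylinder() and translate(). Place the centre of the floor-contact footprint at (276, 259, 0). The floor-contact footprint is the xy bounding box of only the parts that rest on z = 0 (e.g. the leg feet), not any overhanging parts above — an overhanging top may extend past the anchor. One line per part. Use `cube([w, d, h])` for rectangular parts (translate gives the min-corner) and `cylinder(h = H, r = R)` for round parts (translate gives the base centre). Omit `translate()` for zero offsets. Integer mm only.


translate([276, 259, 0]) cylinder(h = 14, r = 153);
translate([276, 259, 14]) cylinder(h = 73, r = 41);
translate([276, 259, 87]) cylinder(h = 14, r = 153);


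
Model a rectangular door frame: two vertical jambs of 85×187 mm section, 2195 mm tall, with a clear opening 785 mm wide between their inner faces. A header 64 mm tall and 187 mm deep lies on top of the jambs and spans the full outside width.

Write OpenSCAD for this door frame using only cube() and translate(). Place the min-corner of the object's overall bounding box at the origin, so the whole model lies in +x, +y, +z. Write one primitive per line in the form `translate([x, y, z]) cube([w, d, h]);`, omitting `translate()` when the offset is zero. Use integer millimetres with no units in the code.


cube([85, 187, 2195]);
translate([870, 0, 0]) cube([85, 187, 2195]);
translate([0, 0, 2195]) cube([955, 187, 64]);


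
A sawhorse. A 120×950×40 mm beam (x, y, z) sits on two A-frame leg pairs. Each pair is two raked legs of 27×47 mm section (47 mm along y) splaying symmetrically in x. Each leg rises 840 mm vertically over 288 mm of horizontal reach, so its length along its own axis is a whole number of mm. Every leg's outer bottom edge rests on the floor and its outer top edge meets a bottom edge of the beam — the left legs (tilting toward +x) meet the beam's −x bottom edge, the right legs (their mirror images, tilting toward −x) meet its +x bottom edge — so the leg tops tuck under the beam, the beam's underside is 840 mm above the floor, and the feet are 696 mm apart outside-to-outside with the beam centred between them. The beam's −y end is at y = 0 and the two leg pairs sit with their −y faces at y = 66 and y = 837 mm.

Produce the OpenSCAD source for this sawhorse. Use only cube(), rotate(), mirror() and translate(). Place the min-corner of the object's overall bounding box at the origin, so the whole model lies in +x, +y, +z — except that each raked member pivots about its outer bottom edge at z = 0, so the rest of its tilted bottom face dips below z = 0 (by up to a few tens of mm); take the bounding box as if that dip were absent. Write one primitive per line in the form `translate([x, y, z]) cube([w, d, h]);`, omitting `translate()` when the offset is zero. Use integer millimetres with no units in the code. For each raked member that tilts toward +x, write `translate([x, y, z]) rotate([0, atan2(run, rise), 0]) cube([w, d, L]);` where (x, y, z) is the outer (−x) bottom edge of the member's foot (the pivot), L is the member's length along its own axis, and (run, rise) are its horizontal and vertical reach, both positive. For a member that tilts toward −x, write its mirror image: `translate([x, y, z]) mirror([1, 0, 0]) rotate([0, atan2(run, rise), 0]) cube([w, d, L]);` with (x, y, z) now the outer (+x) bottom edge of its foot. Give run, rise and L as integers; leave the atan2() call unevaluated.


translate([288, 0, 840]) cube([120, 950, 40]);
translate([0, 66, 0]) rotate([0, atan2(288, 840), 0]) cube([27, 47, 888]);
translate([696, 66, 0]) mirror([1, 0, 0]) rotate([0, atan2(288, 840), 0]) cube([27, 47, 888]);
translate([0, 837, 0]) rotate([0, atan2(288, 840), 0]) cube([27, 47, 888]);
translate([696, 837, 0]) mirror([1, 0, 0]) rotate([0, atan2(288, 840), 0]) cube([27, 47, 888]);


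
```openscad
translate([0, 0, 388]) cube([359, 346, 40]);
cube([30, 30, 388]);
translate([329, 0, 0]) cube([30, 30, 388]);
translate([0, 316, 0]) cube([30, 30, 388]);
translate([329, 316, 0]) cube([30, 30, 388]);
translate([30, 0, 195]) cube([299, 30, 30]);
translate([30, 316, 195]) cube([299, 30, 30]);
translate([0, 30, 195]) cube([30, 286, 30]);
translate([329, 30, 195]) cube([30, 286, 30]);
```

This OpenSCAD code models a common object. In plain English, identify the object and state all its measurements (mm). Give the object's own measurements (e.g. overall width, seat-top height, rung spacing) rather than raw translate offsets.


A four-legged stool. The seat is a 359×346×40 mm slab whose top surface is at z = 428 mm; four square legs, each 30×30 mm in cross-section, run from the floor (z = 0) to the underside of the seat, each flush with a corner of the seat. Four stretchers, 30 mm wide and 30 mm tall, connect adjacent legs with their undersides at z = 195 mm, each running between the inner faces of the legs it joins and aligned with the legs' outer faces on the other axis.


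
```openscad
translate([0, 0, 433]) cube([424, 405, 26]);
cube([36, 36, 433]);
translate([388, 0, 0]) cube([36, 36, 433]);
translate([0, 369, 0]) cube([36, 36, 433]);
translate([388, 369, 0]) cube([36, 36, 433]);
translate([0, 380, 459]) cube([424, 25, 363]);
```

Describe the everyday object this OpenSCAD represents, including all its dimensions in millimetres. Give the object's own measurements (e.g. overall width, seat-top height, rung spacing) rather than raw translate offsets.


A chair. The seat is a 424×405×26 mm slab with its top at z = 459 mm, on four 36×36 mm corner legs (flush with the seat edges, standing on z = 0). A flat backrest 25 mm thick, 363 mm tall, spans the full seat width and rises from the seat top along its +y edge, rear face flush with the rear of the seat.


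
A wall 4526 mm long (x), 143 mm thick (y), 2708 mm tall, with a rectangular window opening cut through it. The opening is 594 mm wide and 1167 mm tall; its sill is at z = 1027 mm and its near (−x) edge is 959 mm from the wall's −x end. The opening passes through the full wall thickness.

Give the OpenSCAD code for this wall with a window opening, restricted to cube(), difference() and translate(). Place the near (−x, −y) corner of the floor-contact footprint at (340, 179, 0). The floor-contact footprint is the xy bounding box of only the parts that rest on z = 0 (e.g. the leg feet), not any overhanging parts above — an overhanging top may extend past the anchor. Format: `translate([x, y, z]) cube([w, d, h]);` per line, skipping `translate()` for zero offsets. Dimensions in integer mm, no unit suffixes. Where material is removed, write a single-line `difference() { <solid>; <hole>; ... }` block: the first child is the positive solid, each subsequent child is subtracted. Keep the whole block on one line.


difference() { translate([340, 179, 0]) cube([4526, 143, 2708]); translate([1299, 179, 1027]) cube([594, 143, 1167]); }


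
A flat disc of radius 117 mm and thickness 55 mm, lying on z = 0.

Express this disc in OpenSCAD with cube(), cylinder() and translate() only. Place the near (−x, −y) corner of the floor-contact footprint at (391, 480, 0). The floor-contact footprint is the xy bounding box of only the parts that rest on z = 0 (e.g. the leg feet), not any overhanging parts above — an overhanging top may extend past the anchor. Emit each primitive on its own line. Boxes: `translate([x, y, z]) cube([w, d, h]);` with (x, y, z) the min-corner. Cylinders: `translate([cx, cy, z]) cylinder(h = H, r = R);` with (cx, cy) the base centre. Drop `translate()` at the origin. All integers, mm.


translate([508, 597, 0]) cylinder(h = 55, r = 117);


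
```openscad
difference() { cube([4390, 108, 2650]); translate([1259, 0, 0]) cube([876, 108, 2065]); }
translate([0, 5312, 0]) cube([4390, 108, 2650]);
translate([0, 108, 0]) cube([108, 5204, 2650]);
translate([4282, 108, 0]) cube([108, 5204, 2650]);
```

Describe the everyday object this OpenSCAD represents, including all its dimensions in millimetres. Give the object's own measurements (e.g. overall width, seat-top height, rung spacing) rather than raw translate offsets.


A single room: four walls, each 2650 mm tall and 108 mm thick, enclosing an outside footprint 4390×5420 mm (x × y), no floor or roof. The front and back walls (−y and +y sides) run the full x-width; the side walls fit between their inner faces. A door opening 876 mm wide and 2065 mm tall is cut through the front wall from the floor up, its −x edge 1259 mm from the wall's −x end.


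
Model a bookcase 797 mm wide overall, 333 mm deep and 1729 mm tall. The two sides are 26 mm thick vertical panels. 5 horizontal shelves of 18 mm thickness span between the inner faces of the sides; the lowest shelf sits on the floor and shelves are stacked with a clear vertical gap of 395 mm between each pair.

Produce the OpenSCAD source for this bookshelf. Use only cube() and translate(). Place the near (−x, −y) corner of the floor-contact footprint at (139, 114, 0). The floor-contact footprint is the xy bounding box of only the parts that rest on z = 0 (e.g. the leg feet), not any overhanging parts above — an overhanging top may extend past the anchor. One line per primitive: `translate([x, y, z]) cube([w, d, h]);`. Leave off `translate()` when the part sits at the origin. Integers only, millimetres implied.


translate([139, 114, 0]) cube([26, 333, 1729]);
translate([910, 114, 0]) cube([26, 333, 1729]);
translate([165, 114, 0]) cube([745, 333, 18]);
translate([165, 114, 413]) cube([745, 333, 18]);
translate([165, 114, 826]) cube([745, 333, 18]);
translate([165, 114, 1239]) cube([745, 333, 18]);
translate([165, 114, 1652]) cube([745, 333, 18]);


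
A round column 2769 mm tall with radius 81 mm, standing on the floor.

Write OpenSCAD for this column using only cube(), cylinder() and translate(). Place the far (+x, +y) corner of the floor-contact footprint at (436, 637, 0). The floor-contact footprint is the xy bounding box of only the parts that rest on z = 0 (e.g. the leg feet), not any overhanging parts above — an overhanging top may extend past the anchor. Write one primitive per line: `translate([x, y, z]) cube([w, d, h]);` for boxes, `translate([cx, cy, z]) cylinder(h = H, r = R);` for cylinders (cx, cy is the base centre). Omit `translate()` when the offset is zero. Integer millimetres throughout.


translate([355, 556, 0]) cylinder(h = 2769, r = 81);


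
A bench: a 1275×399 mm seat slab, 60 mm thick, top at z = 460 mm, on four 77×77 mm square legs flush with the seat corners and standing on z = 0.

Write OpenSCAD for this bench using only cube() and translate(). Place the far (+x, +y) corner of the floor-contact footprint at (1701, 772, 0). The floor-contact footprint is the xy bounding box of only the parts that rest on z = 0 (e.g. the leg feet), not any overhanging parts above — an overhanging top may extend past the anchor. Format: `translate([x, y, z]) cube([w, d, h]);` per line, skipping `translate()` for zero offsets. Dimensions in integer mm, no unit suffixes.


translate([426, 373, 400]) cube([1275, 399, 60]);
translate([426, 373, 0]) cube([77, 77, 400]);
translate([426, 695, 0]) cube([77, 77, 400]);
translate([1624, 373, 0]) cube([77, 77, 400]);
translate([1624, 695, 0]) cube([77, 77, 400]);


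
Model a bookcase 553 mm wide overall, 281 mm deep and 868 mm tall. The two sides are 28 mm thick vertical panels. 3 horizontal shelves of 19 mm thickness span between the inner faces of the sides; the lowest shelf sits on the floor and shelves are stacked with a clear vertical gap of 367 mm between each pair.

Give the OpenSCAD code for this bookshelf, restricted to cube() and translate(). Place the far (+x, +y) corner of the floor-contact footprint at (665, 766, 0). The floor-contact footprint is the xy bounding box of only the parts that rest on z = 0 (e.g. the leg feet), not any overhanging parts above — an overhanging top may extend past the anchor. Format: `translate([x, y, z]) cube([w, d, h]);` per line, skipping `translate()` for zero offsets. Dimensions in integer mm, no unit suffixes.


translate([112, 485, 0]) cube([28, 281, 868]);
translate([637, 485, 0]) cube([28, 281, 868]);
translate([140, 485, 0]) cube([497, 281, 19]);
translate([140, 485, 386]) cube([497, 281, 19]);
translate([140, 485, 772]) cube([497, 281, 19]);


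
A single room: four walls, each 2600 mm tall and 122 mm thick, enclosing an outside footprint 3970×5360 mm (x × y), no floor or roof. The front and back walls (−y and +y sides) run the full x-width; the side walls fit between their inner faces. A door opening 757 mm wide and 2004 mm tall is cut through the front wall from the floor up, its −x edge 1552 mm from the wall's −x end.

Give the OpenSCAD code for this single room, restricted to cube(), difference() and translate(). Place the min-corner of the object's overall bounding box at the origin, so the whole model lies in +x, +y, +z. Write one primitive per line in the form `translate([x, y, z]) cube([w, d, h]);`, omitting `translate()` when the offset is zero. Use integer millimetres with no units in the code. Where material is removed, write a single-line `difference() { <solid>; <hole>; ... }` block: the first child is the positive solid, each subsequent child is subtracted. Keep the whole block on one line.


difference() { cube([3970, 122, 2600]); translate([1552, 0, 0]) cube([757, 122, 2004]); }
translate([0, 5238, 0]) cube([3970, 122, 2600]);
translate([0, 122, 0]) cube([122, 5116, 2600]);
translate([3848, 122, 0]) cube([122, 5116, 2600]);


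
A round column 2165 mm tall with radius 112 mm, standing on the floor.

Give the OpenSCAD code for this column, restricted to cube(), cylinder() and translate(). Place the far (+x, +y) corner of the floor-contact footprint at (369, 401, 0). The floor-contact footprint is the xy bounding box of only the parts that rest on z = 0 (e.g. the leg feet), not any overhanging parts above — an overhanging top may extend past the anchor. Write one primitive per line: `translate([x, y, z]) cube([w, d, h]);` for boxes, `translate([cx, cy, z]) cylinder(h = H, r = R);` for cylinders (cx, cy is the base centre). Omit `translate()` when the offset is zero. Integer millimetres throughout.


translate([257, 289, 0]) cylinder(h = 2165, r = 112);


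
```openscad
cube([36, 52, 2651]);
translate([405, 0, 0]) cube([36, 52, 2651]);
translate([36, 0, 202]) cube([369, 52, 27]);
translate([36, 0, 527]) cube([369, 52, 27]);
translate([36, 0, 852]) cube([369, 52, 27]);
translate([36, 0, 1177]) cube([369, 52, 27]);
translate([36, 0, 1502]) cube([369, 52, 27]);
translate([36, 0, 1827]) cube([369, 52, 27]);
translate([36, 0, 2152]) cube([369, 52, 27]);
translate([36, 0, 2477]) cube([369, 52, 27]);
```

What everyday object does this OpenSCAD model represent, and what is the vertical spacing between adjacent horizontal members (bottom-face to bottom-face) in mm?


A ladder. The rung spacing is 325 mm.

Two tall 36×52 posts with 8 short bars between them — a ladder. Adjacent rungs sit at z = 202 and z = 527, so the spacing is 527 − 202 = 325 mm.


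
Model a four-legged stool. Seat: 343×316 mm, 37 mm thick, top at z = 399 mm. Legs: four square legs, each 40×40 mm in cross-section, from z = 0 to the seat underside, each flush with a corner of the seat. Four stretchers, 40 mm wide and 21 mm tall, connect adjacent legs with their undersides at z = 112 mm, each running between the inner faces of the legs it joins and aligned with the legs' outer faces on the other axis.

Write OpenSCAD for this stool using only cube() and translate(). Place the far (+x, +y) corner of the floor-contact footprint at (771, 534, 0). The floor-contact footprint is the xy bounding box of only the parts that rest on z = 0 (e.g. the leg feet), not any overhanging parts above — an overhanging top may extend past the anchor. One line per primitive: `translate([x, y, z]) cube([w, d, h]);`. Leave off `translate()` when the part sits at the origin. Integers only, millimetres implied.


translate([428, 218, 362]) cube([343, 316, 37]);
translate([428, 218, 0]) cube([40, 40, 362]);
translate([731, 218, 0]) cube([40, 40, 362]);
translate([428, 494, 0]) cube([40, 40, 362]);
translate([731, 494, 0]) cube([40, 40, 362]);
translate([468, 218, 112]) cube([263, 40, 21]);
translate([468, 494, 112]) cube([263, 40, 21]);
translate([428, 258, 112]) cube([40, 236, 21]);
translate([731, 258, 112]) cube([40, 236, 21]);


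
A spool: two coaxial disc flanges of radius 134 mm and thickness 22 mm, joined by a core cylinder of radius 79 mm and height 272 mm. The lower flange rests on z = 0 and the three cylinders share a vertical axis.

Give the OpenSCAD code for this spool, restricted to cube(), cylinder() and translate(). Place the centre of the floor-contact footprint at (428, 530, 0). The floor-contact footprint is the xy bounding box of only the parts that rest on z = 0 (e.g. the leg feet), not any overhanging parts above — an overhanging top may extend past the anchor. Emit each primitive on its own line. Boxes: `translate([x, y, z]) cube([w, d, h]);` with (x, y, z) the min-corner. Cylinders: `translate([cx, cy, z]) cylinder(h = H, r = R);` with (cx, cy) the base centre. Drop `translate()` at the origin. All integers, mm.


translate([428, 530, 0]) cylinder(h = 22, r = 134);
translate([428, 530, 22]) cylinder(h = 272, r = 79);
translate([428, 530, 294]) cylinder(h = 22, r = 134);


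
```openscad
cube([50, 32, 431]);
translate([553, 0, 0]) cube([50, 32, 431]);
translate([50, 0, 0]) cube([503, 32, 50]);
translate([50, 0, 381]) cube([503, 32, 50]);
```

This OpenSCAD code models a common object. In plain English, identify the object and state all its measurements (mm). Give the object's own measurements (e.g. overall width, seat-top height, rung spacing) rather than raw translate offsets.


A rectangular picture frame lying in the x–z plane (depth along y). The opening is 503 mm wide (x) by 331 mm tall (z), surrounded by a border 50 mm wide on all four sides. The frame is 32 mm deep and is made of two full-height vertical stiles with two horizontal rails fitted between them.


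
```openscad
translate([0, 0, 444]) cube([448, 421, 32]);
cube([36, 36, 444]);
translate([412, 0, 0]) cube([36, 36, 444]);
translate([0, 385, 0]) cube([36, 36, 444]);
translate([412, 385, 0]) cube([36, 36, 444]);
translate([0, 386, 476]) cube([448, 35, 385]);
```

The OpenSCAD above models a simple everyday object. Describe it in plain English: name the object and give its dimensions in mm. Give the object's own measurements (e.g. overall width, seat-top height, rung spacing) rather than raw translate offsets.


A chair. The seat is a 448×421×32 mm slab with its top at z = 476 mm, on four 36×36 mm corner legs (flush with the seat edges, standing on z = 0). A flat backrest 35 mm thick, 385 mm tall, spans the full seat width and rises from the seat top along its +y edge, rear face flush with the rear of the seat.


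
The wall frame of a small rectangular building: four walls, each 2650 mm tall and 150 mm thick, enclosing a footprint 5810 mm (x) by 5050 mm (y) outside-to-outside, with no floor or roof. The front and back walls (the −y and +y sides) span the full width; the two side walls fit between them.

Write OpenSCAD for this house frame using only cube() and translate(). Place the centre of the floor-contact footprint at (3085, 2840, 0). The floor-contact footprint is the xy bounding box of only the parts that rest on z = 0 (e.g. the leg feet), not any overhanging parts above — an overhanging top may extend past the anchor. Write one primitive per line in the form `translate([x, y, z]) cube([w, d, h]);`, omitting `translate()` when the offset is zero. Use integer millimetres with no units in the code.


translate([180, 315, 0]) cube([5810, 150, 2650]);
translate([180, 5215, 0]) cube([5810, 150, 2650]);
translate([180, 465, 0]) cube([150, 4750, 2650]);
translate([5840, 465, 0]) cube([150, 4750, 2650]);
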